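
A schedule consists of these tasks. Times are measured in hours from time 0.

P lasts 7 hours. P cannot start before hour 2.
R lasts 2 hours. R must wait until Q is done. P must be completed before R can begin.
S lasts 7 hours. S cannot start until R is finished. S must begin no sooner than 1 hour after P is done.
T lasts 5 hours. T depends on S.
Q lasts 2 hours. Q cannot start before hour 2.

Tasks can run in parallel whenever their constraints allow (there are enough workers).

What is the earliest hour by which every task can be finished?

Q cannot begin until its own release at hour 2. It runs from hour 2 to 2 + 2 = hour 4.
P waits on its own release at hour 2, so it starts at hour 2 and finishes at 2 + 7 = hour 9.
R cannot start until Q (finishes hour 4); P (finishes hour 9). The controlling bound is hour 9, so R finishes at 9 + 2 = hour 11.
S needs all of R (finishes hour 11); P (finishes hour 9, plus 1-hour gap → hour 10). That puts its earliest start at hour 11; it finishes at 11 + 7 = hour 18.
T cannot begin until S (finishes hour 18). It runs from hour 18 to 18 + 5 = hour 23.
All tasks are finished once the last one completes. Finish times: P at 9, Q at 4, R at 11, S at 18, T at 23. The latest is hour 23.

23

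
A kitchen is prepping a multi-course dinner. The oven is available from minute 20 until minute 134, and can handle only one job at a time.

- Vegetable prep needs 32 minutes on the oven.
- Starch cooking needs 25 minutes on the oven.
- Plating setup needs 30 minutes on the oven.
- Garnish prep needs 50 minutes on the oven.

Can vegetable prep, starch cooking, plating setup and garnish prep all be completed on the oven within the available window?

No

The oven window is 134 − 20 = 114 minutes.
Running back to back, the jobs need 32 + 25 + 30 + 50 = 137 minutes on the oven.
Since 137 > 114, they cannot all fit.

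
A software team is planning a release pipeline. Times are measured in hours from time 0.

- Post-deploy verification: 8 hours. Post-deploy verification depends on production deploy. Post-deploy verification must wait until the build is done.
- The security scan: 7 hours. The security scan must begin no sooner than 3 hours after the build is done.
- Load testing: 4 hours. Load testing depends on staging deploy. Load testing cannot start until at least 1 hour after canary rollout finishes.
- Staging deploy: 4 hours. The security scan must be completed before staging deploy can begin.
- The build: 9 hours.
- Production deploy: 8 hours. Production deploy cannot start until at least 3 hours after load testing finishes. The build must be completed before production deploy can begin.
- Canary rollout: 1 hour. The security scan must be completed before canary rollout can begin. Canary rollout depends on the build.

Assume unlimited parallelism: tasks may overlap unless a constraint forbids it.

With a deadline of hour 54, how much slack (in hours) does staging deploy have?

8

The build has no prerequisites, so it starts at hour 0 and finishes at hour 9.
The security scan waits on the build (finishes hour 9, plus 3-hour gap → hour 12), so it starts at hour 12 and finishes at 12 + 7 = hour 19.
Staging deploy waits on the security scan (finishes hour 19), so it starts at hour 19 and finishes at 19 + 4 = hour 23.

Working backward from the deadline:
Post-deploy verification has no dependents, so it just needs to finish by hour 54. Starting by 54 − 8 = hour 46 achieves that.
Production deploy must finish before post-deploy verification (must start by hour 46). With an 8-hour duration, production deploy must start by 46 − 8 = hour 38.
Load testing has to be done before production deploy (must start by hour 38, minus 3-hour gap → hour 35). That means finishing by hour 35, i.e. starting by 35 − 4 = hour 31.
Staging deploy must finish before load testing (must start by hour 31). With a 4-hour duration, staging deploy must start by 31 − 4 = hour 27.
So staging deploy can start as early as hour 19 and as late as hour 27, giving 27 − 19 = 8 hours of slack.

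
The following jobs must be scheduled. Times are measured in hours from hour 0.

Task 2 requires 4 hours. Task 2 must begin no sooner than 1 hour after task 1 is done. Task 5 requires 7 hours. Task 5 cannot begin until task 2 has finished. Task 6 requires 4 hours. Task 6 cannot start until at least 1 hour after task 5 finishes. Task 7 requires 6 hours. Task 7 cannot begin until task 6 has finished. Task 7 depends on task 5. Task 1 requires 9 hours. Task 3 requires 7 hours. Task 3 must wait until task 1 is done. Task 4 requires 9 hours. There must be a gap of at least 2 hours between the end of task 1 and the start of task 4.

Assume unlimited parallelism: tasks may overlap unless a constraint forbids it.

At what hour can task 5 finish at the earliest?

Task 1 has no prerequisites, so it starts at hour 0 and finishes at hour 9.
Task 2 cannot begin until task 1 (finishes hour 9, plus 1-hour gap → hour 10). It runs from hour 10 to 10 + 4 = hour 14.
After task 2 (finishes hour 14), task 5 can start at hour 14 and finishes at hour 21.

21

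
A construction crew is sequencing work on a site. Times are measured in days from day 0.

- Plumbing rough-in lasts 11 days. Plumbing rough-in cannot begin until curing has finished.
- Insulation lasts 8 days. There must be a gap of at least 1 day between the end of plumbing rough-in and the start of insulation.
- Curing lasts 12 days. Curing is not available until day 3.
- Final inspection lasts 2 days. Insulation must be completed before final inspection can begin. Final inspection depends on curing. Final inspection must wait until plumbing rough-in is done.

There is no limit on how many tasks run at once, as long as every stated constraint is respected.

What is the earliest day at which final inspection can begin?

35

Curing waits on its own release at day 3, so it starts at day 3 and finishes at 3 + 12 = day 15.
Plumbing rough-in waits on curing (finishes day 15), so it starts at day 15 and finishes at 15 + 11 = day 26.
Insulation waits on plumbing rough-in (finishes day 26, plus 1-day gap → day 27), so it starts at day 27 and finishes at 27 + 8 = day 35.
Final inspection waits on insulation (finishes day 35); curing (finishes day 15); plumbing rough-in (finishes day 26). The latest of these is day 35, which is the earliest final inspection can start.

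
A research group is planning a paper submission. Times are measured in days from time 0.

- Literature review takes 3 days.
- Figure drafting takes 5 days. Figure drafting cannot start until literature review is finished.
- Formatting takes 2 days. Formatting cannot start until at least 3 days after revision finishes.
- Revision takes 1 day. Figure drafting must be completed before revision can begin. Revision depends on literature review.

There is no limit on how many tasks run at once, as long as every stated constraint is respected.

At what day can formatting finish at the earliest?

Literature review can start immediately at day 0; it finishes at day 3.
Figure drafting waits on literature review (finishes day 3), so it starts at day 3 and finishes at 3 + 5 = day 8.
Revision needs all of figure drafting (finishes day 8); literature review (finishes day 3). That puts its earliest start at day 8; it finishes at 8 + 1 = day 9.
After revision (finishes day 9, plus 3-day gap → day 12), formatting can start at day 12 and finishes at day 14.

14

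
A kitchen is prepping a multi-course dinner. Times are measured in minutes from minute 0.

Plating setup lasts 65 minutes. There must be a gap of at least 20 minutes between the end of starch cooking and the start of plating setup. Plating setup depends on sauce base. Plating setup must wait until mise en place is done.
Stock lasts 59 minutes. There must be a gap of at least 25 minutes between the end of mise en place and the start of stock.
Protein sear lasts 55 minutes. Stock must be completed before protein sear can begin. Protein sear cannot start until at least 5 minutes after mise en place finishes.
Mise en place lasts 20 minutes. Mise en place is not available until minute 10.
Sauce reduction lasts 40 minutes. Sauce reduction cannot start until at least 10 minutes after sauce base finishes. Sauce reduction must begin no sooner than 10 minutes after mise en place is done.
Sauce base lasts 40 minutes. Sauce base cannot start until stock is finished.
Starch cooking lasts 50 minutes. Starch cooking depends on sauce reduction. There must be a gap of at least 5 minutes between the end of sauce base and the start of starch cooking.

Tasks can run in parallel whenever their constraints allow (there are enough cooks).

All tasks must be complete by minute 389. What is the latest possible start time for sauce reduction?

214

Plating setup must finish by minute 389; it takes 65 minutes, so it must start by 389 − 65 = minute 324.
Starch cooking must finish before plating setup (must start by minute 324, minus 20-minute gap → minute 304). With a 50-minute duration, starch cooking must start by 304 − 50 = minute 254.
Sauce reduction has to be done before starch cooking (must start by minute 254). That means finishing by minute 254, i.e. starting by 254 − 40 = minute 214.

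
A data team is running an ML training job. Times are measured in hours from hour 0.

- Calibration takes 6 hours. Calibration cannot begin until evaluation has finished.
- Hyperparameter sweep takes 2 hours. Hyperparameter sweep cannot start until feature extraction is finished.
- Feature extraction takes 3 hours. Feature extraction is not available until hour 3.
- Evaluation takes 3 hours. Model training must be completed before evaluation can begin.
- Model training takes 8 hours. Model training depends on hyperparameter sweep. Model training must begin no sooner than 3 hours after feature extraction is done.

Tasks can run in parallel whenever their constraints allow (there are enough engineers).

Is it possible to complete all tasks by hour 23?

No

Feature extraction cannot begin until its own release at hour 3. It runs from hour 3 to 3 + 3 = hour 6.
After feature extraction (finishes hour 6), hyperparameter sweep can start at hour 6 and finishes at hour 8.
Model training cannot start until hyperparameter sweep (finishes hour 8); feature extraction (finishes hour 6, plus 3-hour gap → hour 9). The controlling bound is hour 9, so model training finishes at 9 + 8 = hour 17.
Evaluation cannot begin until model training (finishes hour 17). It runs from hour 17 to 17 + 3 = hour 20.
Calibration cannot begin until evaluation (finishes hour 20). It runs from hour 20 to 20 + 6 = hour 26.
The earliest everything can be done is hour 26, which is after the deadline of 23, so it is not possible.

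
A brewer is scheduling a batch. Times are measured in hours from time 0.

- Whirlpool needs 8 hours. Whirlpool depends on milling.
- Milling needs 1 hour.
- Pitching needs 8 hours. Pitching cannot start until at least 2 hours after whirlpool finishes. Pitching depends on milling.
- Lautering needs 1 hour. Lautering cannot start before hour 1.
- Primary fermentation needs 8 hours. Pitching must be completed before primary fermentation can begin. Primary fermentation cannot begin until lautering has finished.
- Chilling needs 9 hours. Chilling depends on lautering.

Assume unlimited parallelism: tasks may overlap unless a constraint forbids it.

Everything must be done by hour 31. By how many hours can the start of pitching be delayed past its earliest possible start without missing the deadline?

Milling can start immediately at hour 0; it finishes at hour 1.
After milling (finishes hour 1), whirlpool can start at hour 1 and finishes at hour 9.
Pitching cannot start until whirlpool (finishes hour 9, plus 2-hour gap → hour 11); milling (finishes hour 1). The controlling bound is hour 11, so pitching finishes at 11 + 8 = hour 19.

Working backward from the deadline:
To finish by hour 31, primary fermentation (duration 8) must start no later than hour 23.
Pitching feeds into primary fermentation (must start by hour 23); so pitching must finish by hour 23 and therefore start by hour 15.
So pitching can start as early as hour 11 and as late as hour 15, giving 15 − 11 = 4 hours of slack.

4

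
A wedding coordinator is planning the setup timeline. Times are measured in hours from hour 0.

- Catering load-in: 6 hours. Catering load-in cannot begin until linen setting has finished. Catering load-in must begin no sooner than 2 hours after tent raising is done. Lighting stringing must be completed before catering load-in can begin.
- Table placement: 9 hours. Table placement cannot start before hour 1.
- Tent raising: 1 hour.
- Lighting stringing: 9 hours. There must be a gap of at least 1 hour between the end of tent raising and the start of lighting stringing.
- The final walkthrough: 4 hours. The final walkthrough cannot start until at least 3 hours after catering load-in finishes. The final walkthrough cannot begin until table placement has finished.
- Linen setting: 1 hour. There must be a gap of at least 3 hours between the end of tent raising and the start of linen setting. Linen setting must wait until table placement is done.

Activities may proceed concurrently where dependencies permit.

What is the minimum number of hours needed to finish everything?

Table placement cannot begin until its own release at hour 1. It runs from hour 1 to 1 + 9 = hour 10.
Tent raising can start immediately at hour 0; it finishes at hour 1.
After tent raising (finishes hour 1, plus 1-hour gap → hour 2), lighting stringing can start at hour 2 and finishes at hour 11.
Linen setting needs all of tent raising (finishes hour 1, plus 3-hour gap → hour 4); table placement (finishes hour 10). That puts its earliest start at hour 10; it finishes at 10 + 1 = hour 11.
Catering load-in has to wait for linen setting (finishes hour 11); tent raising (finishes hour 1, plus 2-hour gap → hour 3); lighting stringing (finishes hour 11). The latest of these is hour 11, so catering load-in runs hour 11 to 11 + 6 = hour 17.
The final walkthrough needs all of catering load-in (finishes hour 17, plus 3-hour gap → hour 20); table placement (finishes hour 10). That puts its earliest start at hour 20; it finishes at 20 + 4 = hour 24.
All tasks are finished once the last one completes. Finish times: Tent raising at 1, Table placement at 10, Linen setting at 11, Lighting stringing at 11, Catering load-in at 17, The final walkthrough at 24. The latest is hour 24.

24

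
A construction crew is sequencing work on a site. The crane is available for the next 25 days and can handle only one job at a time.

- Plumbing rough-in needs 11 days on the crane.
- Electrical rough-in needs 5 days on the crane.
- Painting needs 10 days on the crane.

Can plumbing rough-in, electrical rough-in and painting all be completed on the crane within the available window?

No

Running back to back, the jobs need 11 + 5 + 10 = 26 days on the crane.
Since 26 > 25, they cannot all fit.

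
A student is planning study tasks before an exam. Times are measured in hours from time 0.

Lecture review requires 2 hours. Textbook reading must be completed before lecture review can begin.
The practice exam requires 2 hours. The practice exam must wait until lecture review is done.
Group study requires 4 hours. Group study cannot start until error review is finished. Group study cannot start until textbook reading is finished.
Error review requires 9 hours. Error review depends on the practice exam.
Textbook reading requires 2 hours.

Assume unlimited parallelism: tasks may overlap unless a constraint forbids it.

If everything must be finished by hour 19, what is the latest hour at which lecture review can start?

Group study has no dependents, so it just needs to finish by hour 19. Starting by 19 − 4 = hour 15 achieves that.
Error review feeds into group study (must start by hour 15); so error review must finish by hour 15 and therefore start by hour 6.
The practice exam has to be done before error review (must start by hour 6). That means finishing by hour 6, i.e. starting by 6 − 2 = hour 4.
Lecture review feeds into the practice exam (must start by hour 4); so lecture review must finish by hour 4 and therefore start by hour 2.

2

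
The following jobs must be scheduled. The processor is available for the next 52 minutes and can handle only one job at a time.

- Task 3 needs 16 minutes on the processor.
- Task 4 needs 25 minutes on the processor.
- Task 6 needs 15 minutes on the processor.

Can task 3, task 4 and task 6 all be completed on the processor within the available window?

Running back to back, the jobs need 16 + 25 + 15 = 56 minutes on the processor.
Since 56 > 52, they cannot all fit.

No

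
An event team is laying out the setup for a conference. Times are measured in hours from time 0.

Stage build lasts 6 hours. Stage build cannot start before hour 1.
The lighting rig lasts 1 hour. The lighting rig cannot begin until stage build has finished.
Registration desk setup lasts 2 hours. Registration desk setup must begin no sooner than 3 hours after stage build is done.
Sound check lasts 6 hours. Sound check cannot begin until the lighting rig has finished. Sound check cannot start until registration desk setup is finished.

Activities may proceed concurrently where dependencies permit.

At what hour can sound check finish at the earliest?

18

Stage build cannot begin until its own release at hour 1. It runs from hour 1 to 1 + 6 = hour 7.
Registration desk setup cannot begin until stage build (finishes hour 7, plus 3-hour gap → hour 10). It runs from hour 10 to 10 + 2 = hour 12.
After stage build (finishes hour 7), the lighting rig can start at hour 7 and finishes at hour 8.
Sound check needs all of the lighting rig (finishes hour 8); registration desk setup (finishes hour 12). That puts its earliest start at hour 12; it finishes at 12 + 6 = hour 18.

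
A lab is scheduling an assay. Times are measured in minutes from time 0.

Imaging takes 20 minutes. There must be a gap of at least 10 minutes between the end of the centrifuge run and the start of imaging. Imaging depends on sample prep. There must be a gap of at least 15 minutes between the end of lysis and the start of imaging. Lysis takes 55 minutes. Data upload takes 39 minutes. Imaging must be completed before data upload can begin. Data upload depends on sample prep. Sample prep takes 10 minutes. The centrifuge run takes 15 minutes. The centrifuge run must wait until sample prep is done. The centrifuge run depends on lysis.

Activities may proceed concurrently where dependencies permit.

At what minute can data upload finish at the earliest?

Lysis can start immediately at minute 0; it finishes at minute 55.
Sample prep has no prerequisites, so it starts at minute 0 and finishes at minute 10.
For the centrifuge run: sample prep (finishes minute 10); lysis (finishes minute 55). Taking the maximum gives a start of minute 55, and it finishes at 55 + 15 = minute 70.
Imaging cannot start until the centrifuge run (finishes minute 70, plus 10-minute gap → minute 80); sample prep (finishes minute 10); lysis (finishes minute 55, plus 15-minute gap → minute 70). The controlling bound is minute 80, so imaging finishes at 80 + 20 = minute 100.
For data upload: imaging (finishes minute 100); sample prep (finishes minute 10). Taking the maximum gives a start of minute 100, and it finishes at 100 + 39 = minute 139.

139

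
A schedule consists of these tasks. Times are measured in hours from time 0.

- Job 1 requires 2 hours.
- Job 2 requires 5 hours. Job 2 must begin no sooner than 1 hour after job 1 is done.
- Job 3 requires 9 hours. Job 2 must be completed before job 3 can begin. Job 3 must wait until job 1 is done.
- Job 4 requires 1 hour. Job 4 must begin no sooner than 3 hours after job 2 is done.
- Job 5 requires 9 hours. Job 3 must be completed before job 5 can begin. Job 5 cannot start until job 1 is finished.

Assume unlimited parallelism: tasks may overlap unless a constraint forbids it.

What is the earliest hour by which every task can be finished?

26

Nothing blocks job 1, so it runs from hour 0 to hour 2.
Job 2 cannot begin until job 1 (finishes hour 2, plus 1-hour gap → hour 3). It runs from hour 3 to 3 + 5 = hour 8.
Job 4 cannot begin until job 2 (finishes hour 8, plus 3-hour gap → hour 11). It runs from hour 11 to 11 + 1 = hour 12.
Job 3 cannot start until job 2 (finishes hour 8); job 1 (finishes hour 2). The controlling bound is hour 8, so job 3 finishes at 8 + 9 = hour 17.
Job 5 has to wait for job 3 (finishes hour 17); job 1 (finishes hour 2). The latest of these is hour 17, so job 5 runs hour 17 to 17 + 9 = hour 26.
All tasks are finished once the last one completes. Finish times: Job 1 at 2, Job 2 at 8, Job 3 at 17, Job 4 at 12, Job 5 at 26. The latest is hour 26.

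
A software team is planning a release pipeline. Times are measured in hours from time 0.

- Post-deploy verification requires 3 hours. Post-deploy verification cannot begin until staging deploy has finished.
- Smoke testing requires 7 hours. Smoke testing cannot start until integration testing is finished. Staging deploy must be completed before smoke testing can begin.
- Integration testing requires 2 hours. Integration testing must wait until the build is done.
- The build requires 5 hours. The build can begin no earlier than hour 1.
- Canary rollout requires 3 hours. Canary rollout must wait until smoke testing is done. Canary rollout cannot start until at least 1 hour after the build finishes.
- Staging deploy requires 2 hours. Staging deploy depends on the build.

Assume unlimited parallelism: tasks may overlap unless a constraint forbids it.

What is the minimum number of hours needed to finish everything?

18

The build waits on its own release at hour 1, so it starts at hour 1 and finishes at 1 + 5 = hour 6.
Staging deploy cannot begin until the build (finishes hour 6). It runs from hour 6 to 6 + 2 = hour 8.
After staging deploy (finishes hour 8), post-deploy verification can start at hour 8 and finishes at hour 11.
Integration testing waits on the build (finishes hour 6), so it starts at hour 6 and finishes at 6 + 2 = hour 8.
Smoke testing cannot start until integration testing (finishes hour 8); staging deploy (finishes hour 8). The controlling bound is hour 8, so smoke testing finishes at 8 + 7 = hour 15.
Canary rollout needs all of smoke testing (finishes hour 15); the build (finishes hour 6, plus 1-hour gap → hour 7). That puts its earliest start at hour 15; it finishes at 15 + 3 = hour 18.
All tasks are finished once the last one completes. Finish times: The build at 6, Integration testing at 8, Staging deploy at 8, Smoke testing at 15, Canary rollout at 18, Post-deploy verification at 11. The latest is hour 18.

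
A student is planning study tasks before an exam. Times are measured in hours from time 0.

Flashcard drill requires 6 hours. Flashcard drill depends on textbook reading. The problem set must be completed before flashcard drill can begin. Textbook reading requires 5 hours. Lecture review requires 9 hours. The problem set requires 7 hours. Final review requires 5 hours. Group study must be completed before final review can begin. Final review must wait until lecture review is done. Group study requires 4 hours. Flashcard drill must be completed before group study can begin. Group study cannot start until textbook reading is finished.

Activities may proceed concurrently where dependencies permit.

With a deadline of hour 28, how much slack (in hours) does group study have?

6

Nothing blocks the problem set, so it runs from hour 0 to hour 7.
Nothing blocks textbook reading, so it runs from hour 0 to hour 5.
For flashcard drill: textbook reading (finishes hour 5); the problem set (finishes hour 7). Taking the maximum gives a start of hour 7, and it finishes at 7 + 6 = hour 13.
Group study needs all of flashcard drill (finishes hour 13); textbook reading (finishes hour 5). That puts its earliest start at hour 13; it finishes at 13 + 4 = hour 17.

Working backward from the deadline:
Final review has no dependents, so it just needs to finish by hour 28. Starting by 28 − 5 = hour 23 achieves that.
Group study has to be done before final review (must start by hour 23). That means finishing by hour 23, i.e. starting by 23 − 4 = hour 19.
So group study can start as early as hour 13 and as late as hour 19, giving 19 − 13 = 6 hours of slack.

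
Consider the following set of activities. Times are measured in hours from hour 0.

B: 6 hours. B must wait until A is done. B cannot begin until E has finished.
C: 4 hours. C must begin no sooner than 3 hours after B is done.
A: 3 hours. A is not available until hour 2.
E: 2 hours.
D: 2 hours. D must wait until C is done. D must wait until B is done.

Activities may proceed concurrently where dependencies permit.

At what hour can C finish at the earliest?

18

Nothing blocks E, so it runs from hour 0 to hour 2.
After its own release at hour 2, A can start at hour 2 and finishes at hour 5.
B has to wait for A (finishes hour 5); E (finishes hour 2). The latest of these is hour 5, so B runs hour 5 to 5 + 6 = hour 11.
After B (finishes hour 11, plus 3-hour gap → hour 14), C can start at hour 14 and finishes at hour 18.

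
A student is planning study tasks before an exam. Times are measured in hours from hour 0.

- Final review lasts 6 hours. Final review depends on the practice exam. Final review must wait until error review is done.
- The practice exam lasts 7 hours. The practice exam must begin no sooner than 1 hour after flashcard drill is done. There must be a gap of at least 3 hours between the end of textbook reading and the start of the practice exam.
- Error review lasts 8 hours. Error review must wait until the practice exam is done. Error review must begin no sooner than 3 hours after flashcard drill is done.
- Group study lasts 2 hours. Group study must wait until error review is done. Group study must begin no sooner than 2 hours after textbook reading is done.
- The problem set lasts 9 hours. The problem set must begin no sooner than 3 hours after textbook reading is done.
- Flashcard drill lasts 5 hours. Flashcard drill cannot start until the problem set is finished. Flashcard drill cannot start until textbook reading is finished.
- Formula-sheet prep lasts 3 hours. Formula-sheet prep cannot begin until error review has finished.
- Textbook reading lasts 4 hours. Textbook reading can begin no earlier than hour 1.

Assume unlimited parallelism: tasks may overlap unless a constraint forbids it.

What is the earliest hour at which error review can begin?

30

Textbook reading cannot begin until its own release at hour 1. It runs from hour 1 to 1 + 4 = hour 5.
The problem set cannot begin until textbook reading (finishes hour 5, plus 3-hour gap → hour 8). It runs from hour 8 to 8 + 9 = hour 17.
For flashcard drill: the problem set (finishes hour 17); textbook reading (finishes hour 5). Taking the maximum gives a start of hour 17, and it finishes at 17 + 5 = hour 22.
The practice exam cannot start until flashcard drill (finishes hour 22, plus 1-hour gap → hour 23); textbook reading (finishes hour 5, plus 3-hour gap → hour 8). The controlling bound is hour 23, so the practice exam finishes at 23 + 7 = hour 30.
Error review waits on the practice exam (finishes hour 30); flashcard drill (finishes hour 22, plus 3-hour gap → hour 25). The latest of these is hour 30, which is the earliest error review can start.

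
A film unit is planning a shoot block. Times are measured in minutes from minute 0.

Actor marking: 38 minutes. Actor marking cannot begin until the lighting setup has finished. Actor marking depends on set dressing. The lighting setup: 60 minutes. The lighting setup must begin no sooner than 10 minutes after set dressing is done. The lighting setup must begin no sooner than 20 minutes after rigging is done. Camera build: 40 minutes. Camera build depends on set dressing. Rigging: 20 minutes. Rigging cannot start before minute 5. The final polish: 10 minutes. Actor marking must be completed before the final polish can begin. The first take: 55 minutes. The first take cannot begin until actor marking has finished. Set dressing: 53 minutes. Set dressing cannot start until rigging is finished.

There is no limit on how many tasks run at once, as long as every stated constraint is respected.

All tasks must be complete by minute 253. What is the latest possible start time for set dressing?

The final polish must finish by minute 253; it takes 10 minutes, so it must start by 253 − 10 = minute 243.
Nothing follows the first take; the deadline of minute 253 is its only limit. It must start by 253 − 55 = minute 198.
Actor marking must finish in time for the final polish (must start by minute 243); the first take (must start by minute 198). The tightest is minute 198, so actor marking must start by 198 − 38 = minute 160.
The lighting setup feeds into actor marking (must start by minute 160); so the lighting setup must finish by minute 160 and therefore start by minute 100.
Nothing follows camera build; the deadline of minute 253 is its only limit. It must start by 253 − 40 = minute 213.
Set dressing must finish in time for the lighting setup (must start by minute 100, minus 10-minute gap → minute 90); camera build (must start by minute 213); actor marking (must start by minute 160). The tightest is minute 90, so set dressing must start by 90 − 53 = minute 37.

37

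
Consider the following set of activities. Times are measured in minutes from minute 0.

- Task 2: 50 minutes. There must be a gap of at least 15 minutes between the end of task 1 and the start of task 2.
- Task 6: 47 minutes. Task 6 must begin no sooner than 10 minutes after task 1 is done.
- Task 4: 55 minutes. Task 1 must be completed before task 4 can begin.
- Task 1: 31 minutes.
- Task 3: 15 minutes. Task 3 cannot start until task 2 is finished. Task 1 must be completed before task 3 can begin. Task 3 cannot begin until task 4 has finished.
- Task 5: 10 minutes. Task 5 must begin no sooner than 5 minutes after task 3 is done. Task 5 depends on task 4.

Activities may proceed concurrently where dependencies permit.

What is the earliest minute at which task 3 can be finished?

111

Nothing blocks task 1, so it runs from minute 0 to minute 31.
Task 4 waits on task 1 (finishes minute 31), so it starts at minute 31 and finishes at 31 + 55 = minute 86.
Task 2 cannot begin until task 1 (finishes minute 31, plus 15-minute gap → minute 46). It runs from minute 46 to 46 + 50 = minute 96.
Task 3 cannot start until task 2 (finishes minute 96); task 1 (finishes minute 31); task 4 (finishes minute 86). The controlling bound is minute 96, so task 3 finishes at 96 + 15 = minute 111.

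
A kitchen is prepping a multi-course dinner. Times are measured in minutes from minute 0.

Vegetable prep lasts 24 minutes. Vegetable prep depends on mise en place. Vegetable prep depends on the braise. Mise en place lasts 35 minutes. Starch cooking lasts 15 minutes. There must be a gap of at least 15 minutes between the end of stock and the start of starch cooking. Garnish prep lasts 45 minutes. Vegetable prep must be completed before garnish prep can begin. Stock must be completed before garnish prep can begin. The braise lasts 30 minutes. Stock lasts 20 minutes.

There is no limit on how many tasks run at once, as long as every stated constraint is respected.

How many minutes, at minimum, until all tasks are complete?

104

The braise has no prerequisites, so it starts at minute 0 and finishes at minute 30.
Stock has no prerequisites, so it starts at minute 0 and finishes at minute 20.
After stock (finishes minute 20, plus 15-minute gap → minute 35), starch cooking can start at minute 35 and finishes at minute 50.
Nothing blocks mise en place, so it runs from minute 0 to minute 35.
Vegetable prep needs all of mise en place (finishes minute 35); the braise (finishes minute 30). That puts its earliest start at minute 35; it finishes at 35 + 24 = minute 59.
Garnish prep cannot start until vegetable prep (finishes minute 59); stock (finishes minute 20). The controlling bound is minute 59, so garnish prep finishes at 59 + 45 = minute 104.
All tasks are finished once the last one completes. Finish times: Mise en place at 35, Stock at 20, The braise at 30, Vegetable prep at 59, Starch cooking at 50, Garnish prep at 104. The latest is minute 104.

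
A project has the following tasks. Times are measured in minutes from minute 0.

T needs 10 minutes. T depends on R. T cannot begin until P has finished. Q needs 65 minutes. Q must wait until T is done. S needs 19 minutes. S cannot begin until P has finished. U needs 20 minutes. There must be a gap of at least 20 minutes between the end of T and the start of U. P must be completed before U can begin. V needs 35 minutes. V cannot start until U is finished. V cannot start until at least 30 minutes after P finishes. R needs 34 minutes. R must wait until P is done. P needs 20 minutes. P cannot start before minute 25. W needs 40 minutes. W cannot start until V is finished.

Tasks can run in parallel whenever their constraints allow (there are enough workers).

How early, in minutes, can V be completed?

After its own release at minute 25, P can start at minute 25 and finishes at minute 45.
R waits on P (finishes minute 45), so it starts at minute 45 and finishes at 45 + 34 = minute 79.
T needs all of R (finishes minute 79); P (finishes minute 45). That puts its earliest start at minute 79; it finishes at 79 + 10 = minute 89.
For U: T (finishes minute 89, plus 20-minute gap → minute 109); P (finishes minute 45). Taking the maximum gives a start of minute 109, and it finishes at 109 + 20 = minute 129.
For V: U (finishes minute 129); P (finishes minute 45, plus 30-minute gap → minute 75). Taking the maximum gives a start of minute 129, and it finishes at 129 + 35 = minute 164.

164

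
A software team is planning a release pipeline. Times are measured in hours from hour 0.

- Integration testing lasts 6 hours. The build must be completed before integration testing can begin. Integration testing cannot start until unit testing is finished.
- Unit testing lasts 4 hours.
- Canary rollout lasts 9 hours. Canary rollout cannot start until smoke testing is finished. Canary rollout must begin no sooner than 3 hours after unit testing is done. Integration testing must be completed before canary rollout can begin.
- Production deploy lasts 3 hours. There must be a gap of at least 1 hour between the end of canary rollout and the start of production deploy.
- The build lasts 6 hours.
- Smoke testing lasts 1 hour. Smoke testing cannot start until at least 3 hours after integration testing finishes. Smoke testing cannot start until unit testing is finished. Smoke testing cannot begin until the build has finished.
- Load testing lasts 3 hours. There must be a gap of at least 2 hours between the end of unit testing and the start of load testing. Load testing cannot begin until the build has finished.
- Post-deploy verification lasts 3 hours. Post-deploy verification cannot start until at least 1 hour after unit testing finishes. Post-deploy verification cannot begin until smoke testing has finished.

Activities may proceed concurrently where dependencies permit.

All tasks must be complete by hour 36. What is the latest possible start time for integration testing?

13

Nothing follows production deploy; the deadline of hour 36 is its only limit. It must start by 36 − 3 = hour 33.
Since production deploy (must start by hour 33, minus 1-hour gap → hour 32) depends on it, canary rollout must finish by hour 32. Backing off its 9-hour duration gives a latest start of hour 23.
Post-deploy verification has no dependents, so it just needs to finish by hour 36. Starting by 36 − 3 = hour 33 achieves that.
Smoke testing must finish in time for canary rollout (must start by hour 23); post-deploy verification (must start by hour 33). The tightest is hour 23, so smoke testing must start by 23 − 1 = hour 22.
Integration testing feeds smoke testing (must start by hour 22, minus 3-hour gap → hour 19); canary rollout (must start by hour 23). Taking the minimum, integration testing must finish by hour 19 and start by 19 − 6 = hour 13.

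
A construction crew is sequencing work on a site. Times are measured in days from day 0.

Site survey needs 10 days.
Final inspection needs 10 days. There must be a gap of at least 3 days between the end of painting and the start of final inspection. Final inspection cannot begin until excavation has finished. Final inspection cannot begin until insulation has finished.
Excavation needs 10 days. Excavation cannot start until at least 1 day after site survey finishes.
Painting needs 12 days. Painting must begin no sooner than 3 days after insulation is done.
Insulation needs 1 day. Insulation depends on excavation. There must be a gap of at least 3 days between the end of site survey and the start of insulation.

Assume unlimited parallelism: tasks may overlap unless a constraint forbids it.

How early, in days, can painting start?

Site survey has no prerequisites, so it starts at day 0 and finishes at day 10.
Excavation waits on site survey (finishes day 10, plus 1-day gap → day 11), so it starts at day 11 and finishes at 11 + 10 = day 21.
Insulation needs all of excavation (finishes day 21); site survey (finishes day 10, plus 3-day gap → day 13). That puts its earliest start at day 21; it finishes at 21 + 1 = day 22.
Painting waits on insulation (finishes day 22, plus 3-day gap → day 25), so the earliest it can start is day 25.

25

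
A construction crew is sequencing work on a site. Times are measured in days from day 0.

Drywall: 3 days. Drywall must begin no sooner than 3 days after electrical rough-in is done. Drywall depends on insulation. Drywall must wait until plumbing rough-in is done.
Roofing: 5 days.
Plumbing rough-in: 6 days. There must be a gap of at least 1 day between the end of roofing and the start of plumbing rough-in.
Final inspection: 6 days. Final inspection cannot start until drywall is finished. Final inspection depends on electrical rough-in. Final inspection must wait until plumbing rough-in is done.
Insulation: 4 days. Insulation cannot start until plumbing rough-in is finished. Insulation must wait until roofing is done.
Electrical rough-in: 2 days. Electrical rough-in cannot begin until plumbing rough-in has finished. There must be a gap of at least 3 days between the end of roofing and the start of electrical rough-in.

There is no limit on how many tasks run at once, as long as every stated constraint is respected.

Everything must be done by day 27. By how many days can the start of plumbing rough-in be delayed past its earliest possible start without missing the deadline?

1

Roofing can start immediately at day 0; it finishes at day 5.
Plumbing rough-in waits on roofing (finishes day 5, plus 1-day gap → day 6), so it starts at day 6 and finishes at 6 + 6 = day 12.

Working backward from the deadline:
To finish by day 27, final inspection (duration 6) must start no later than day 21.
Since final inspection (must start by day 21) depends on it, drywall must finish by day 21. Backing off its 3-day duration gives a latest start of day 18.
Electrical rough-in must finish in time for drywall (must start by day 18, minus 3-day gap → day 15); final inspection (must start by day 21). The tightest is day 15, so electrical rough-in must start by 15 − 2 = day 13.
Insulation has to be done before drywall (must start by day 18). That means finishing by day 18, i.e. starting by 18 − 4 = day 14.
Plumbing rough-in has several dependents: electrical rough-in (must start by day 13); insulation (must start by day 14); drywall (must start by day 18); final inspection (must start by day 21). The earliest of those limits is day 13, so plumbing rough-in must start by 13 − 6 = day 7.
So plumbing rough-in can start as early as day 6 and as late as day 7, giving 7 − 6 = 1 day of slack.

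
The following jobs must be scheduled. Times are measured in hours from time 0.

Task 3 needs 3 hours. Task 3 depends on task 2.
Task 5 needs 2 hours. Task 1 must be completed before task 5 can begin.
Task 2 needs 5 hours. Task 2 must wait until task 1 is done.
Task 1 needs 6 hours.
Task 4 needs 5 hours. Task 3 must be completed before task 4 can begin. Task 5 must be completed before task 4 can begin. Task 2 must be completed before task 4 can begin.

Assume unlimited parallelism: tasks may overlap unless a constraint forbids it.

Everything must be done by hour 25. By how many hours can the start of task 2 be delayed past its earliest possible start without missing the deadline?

Task 1 has no prerequisites, so it starts at hour 0 and finishes at hour 6.
After task 1 (finishes hour 6), task 2 can start at hour 6 and finishes at hour 11.

Working backward from the deadline:
To finish by hour 25, task 4 (duration 5) must start no later than hour 20.
Task 3 has to be done before task 4 (must start by hour 20). That means finishing by hour 20, i.e. starting by 20 − 3 = hour 17.
Task 2 has several dependents: task 3 (must start by hour 17); task 4 (must start by hour 20). The earliest of those limits is hour 17, so task 2 must start by 17 − 5 = hour 12.
So task 2 can start as early as hour 6 and as late as hour 12, giving 12 − 6 = 6 hours of slack.

6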